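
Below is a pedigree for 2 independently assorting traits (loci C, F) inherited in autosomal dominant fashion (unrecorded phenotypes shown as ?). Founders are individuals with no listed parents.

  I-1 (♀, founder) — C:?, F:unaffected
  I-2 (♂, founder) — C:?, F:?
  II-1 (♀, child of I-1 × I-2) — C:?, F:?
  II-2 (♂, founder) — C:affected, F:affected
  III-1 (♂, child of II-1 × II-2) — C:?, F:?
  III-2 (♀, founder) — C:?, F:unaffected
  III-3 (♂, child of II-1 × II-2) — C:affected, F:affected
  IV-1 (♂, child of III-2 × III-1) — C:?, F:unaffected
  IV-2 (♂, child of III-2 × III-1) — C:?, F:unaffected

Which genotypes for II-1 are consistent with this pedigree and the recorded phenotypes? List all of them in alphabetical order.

C/I-1 ? ·: cc|Cc|CC
C/I-2 ? ·: cc|Cc|CC
C/II-1 ? I-1×I-2: cc|Cc|CC
C/II-2 aff ·: Cc|CC
C/III-1 ? II-1×II-2: cc|Cc|CC
C/III-2 ? ·: cc|Cc|CC
C/III-3 aff II-1×II-2: Cc|CC
C/IV-1 ? III-2×III-1: cc|Cc|CC
C/IV-2 ? III-2×III-1: cc|Cc|CC
⇒ C over [I-1,I-2,II-1,II-2,III-1,III-2,III-3,IV-1,IV-2]: 1096 consistent
F/I-1 un ·: ff
F/I-2 ? ·: ff|Ff|FF
F/II-1 ? I-1×I-2: ff|Ff
F/II-2 aff ·: Ff|FF
F/III-1 ? II-1×II-2: ff|Ff
F/III-2 un ·: ff
F/III-3 aff II-1×II-2: Ff|FF
F/IV-1 un III-2×III-1: ff
F/IV-2 un III-2×III-1: ff
⇒ F over [I-1,I-2,II-1,II-2,III-1,III-2,III-3,IV-1,IV-2]: 18 consistent

II-1 ∈ {CC Ff, CC ff, Cc Ff, Cc ff, cc Ff, cc ff}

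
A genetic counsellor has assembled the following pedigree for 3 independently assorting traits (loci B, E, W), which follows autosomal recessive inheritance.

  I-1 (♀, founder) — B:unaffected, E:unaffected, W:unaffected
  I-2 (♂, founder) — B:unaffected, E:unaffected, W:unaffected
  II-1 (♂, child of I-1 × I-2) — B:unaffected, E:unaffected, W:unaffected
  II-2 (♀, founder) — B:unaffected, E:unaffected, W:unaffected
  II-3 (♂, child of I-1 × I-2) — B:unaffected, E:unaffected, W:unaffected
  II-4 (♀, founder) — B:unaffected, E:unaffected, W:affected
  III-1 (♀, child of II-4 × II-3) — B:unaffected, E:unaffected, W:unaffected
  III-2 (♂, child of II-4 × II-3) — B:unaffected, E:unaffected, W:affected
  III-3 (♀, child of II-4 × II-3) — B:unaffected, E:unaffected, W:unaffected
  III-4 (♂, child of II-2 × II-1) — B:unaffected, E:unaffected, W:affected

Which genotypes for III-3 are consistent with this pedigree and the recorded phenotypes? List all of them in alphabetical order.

B/I-1 un ·: BB|Bb
B/I-2 un ·: BB|Bb
B/II-1 un I-1×I-2: BB|Bb
B/II-2 un ·: BB|Bb
B/II-3 un I-1×I-2: BB|Bb
B/II-4 un ·: BB|Bb
B/III-1 un II-4×II-3: BB|Bb
B/III-2 un II-4×II-3: BB|Bb
B/III-3 un II-4×II-3: BB|Bb
B/III-4 un II-2×II-1: BB|Bb
⇒ B over [I-1,I-2,II-1,II-2,II-3,II-4,III-1,III-2,III-3,III-4]: 552 consistent
E/I-1 un ·: EE|Ee
E/I-2 un ·: EE|Ee
E/II-1 un I-1×I-2: EE|Ee
E/II-2 un ·: EE|Ee
E/II-3 un I-1×I-2: EE|Ee
E/II-4 un ·: EE|Ee
E/III-1 un II-4×II-3: EE|Ee
E/III-2 un II-4×II-3: EE|Ee
E/III-3 un II-4×II-3: EE|Ee
E/III-4 un II-2×II-1: EE|Ee
⇒ E over [I-1,I-2,II-1,II-2,II-3,II-4,III-1,III-2,III-3,III-4]: 552 consistent
W/I-1 un ·: WW|Ww
W/I-2 un ·: WW|Ww
W/II-1 un I-1×I-2: Ww
W/II-2 un ·: Ww
W/II-3 un I-1×I-2: Ww
W/II-4 aff ·: ww
W/III-1 un II-4×II-3: Ww
W/III-2 aff II-4×II-3: ww
W/III-3 un II-4×II-3: Ww
W/III-4 aff II-2×II-1: ww
⇒ W over [I-1,I-2,II-1,II-2,II-3,II-4,III-1,III-2,III-3,III-4]: 3 consistent

III-3 ∈ {BB EE Ww, BB Ee Ww, Bb EE Ww, Bb Ee Ww}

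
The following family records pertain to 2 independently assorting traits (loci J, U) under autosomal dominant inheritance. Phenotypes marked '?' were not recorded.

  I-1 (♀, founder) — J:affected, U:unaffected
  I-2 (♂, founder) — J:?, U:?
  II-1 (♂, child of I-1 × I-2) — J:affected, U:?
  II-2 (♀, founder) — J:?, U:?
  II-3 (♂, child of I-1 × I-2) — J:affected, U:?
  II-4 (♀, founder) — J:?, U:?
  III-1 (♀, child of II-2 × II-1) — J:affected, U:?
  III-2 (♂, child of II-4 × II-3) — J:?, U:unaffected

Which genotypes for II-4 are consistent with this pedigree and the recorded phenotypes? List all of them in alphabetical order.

II-4 ∈ {JJ Uu, JJ uu, Jj Uu, Jj uu, jj Uu, jj uu}

J/I-1 aff ·: Jj|JJ
J/I-2 ? ·: jj|Jj|JJ
J/II-1 aff I-1×I-2: Jj|JJ
J/II-2 ? ·: jj|Jj|JJ
J/II-3 aff I-1×I-2: Jj|JJ
J/II-4 ? ·: jj|Jj|JJ
J/III-1 aff II-2×II-1: Jj|JJ
J/III-2 ? II-4×II-3: jj|Jj|JJ
⇒ J over [I-1,I-2,II-1,II-2,II-3,II-4,III-1,III-2]: 383 consistent
U/I-1 un ·: uu
U/I-2 ? ·: uu|Uu|UU
U/II-1 ? I-1×I-2: uu|Uu
U/II-2 ? ·: uu|Uu|UU
U/II-3 ? I-1×I-2: uu|Uu
U/II-4 ? ·: uu|Uu
U/III-1 ? II-2×II-1: uu|Uu|UU
U/III-2 un II-4×II-3: uu
⇒ U over [I-1,I-2,II-1,II-2,II-3,II-4,III-1,III-2]: 66 consistent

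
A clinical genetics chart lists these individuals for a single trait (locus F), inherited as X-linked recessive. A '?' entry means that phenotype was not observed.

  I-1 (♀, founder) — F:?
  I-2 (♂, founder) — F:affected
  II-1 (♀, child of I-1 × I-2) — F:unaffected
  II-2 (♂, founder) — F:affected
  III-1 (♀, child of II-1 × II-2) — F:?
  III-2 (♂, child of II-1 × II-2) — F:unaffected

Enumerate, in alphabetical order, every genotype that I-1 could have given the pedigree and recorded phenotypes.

F/I-1 ? ·: X^FX^F|X^FX^f
F/I-2 aff ·: X^fY
F/II-1 un I-1×I-2: X^FX^f
F/II-2 aff ·: X^fY
F/III-1 ? II-1×II-2: X^FX^f|X^fX^f
F/III-2 un II-1×II-2: X^FY
⇒ F over [I-1,I-2,II-1,II-2,III-1,III-2]: 4 consistent

I-1 ∈ {X^FX^F, X^FX^f}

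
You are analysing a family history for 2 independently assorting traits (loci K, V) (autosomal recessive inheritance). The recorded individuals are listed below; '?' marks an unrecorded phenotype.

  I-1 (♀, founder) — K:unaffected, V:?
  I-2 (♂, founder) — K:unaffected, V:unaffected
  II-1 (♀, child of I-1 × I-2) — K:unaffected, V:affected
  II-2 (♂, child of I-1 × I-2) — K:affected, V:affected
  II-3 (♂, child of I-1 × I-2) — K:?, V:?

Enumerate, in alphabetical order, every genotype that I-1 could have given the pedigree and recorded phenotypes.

K/I-1 un ·: Kk
K/I-2 un ·: Kk
K/II-1 un I-1×I-2: KK|Kk
K/II-2 aff I-1×I-2: kk
K/II-3 ? I-1×I-2: KK|Kk|kk
⇒ K over [I-1,I-2,II-1,II-2,II-3]: 6 consistent
V/I-1 ? ·: Vv|vv
V/I-2 un ·: Vv
V/II-1 aff I-1×I-2: vv
V/II-2 aff I-1×I-2: vv
V/II-3 ? I-1×I-2: VV|Vv|vv
⇒ V over [I-1,I-2,II-1,II-2,II-3]: 5 consistent

I-1 ∈ {Kk Vv, Kk vv}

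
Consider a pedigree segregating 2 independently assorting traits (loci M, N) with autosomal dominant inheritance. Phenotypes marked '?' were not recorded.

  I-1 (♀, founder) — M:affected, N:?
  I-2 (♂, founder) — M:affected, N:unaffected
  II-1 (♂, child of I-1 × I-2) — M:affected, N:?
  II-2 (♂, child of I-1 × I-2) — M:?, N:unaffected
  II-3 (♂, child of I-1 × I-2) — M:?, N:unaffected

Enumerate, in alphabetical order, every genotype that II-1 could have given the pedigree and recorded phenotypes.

II-1 ∈ {MM Nn, MM nn, Mm Nn, Mm nn}

M/I-1 aff ·: Mm|MM
M/I-2 aff ·: Mm|MM
M/II-1 aff I-1×I-2: Mm|MM
M/II-2 ? I-1×I-2: mm|Mm|MM
M/II-3 ? I-1×I-2: mm|Mm|MM
⇒ M over [I-1,I-2,II-1,II-2,II-3]: 35 consistent
N/I-1 ? ·: nn|Nn
N/I-2 un ·: nn
N/II-1 ? I-1×I-2: nn|Nn
N/II-2 un I-1×I-2: nn
N/II-3 un I-1×I-2: nn
⇒ N over [I-1,I-2,II-1,II-2,II-3]: 3 consistent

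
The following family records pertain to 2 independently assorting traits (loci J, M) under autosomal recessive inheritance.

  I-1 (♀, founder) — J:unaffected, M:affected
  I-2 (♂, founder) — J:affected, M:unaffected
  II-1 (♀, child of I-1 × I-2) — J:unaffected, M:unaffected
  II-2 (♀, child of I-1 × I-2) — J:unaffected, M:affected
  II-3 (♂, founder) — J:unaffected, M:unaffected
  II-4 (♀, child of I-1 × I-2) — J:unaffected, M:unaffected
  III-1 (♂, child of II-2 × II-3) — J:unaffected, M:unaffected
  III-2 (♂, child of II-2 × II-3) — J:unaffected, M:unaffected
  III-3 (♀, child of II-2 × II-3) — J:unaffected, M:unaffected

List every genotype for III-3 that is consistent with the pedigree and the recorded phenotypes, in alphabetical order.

J/I-1 un ·: JJ|Jj
J/I-2 aff ·: jj
J/II-1 un I-1×I-2: Jj
J/II-2 un I-1×I-2: Jj
J/II-3 un ·: JJ|Jj
J/II-4 un I-1×I-2: Jj
J/III-1 un II-2×II-3: JJ|Jj
J/III-2 un II-2×II-3: JJ|Jj
J/III-3 un II-2×II-3: JJ|Jj
⇒ J over [I-1,I-2,II-1,II-2,II-3,II-4,III-1,III-2,III-3]: 32 consistent
M/I-1 aff ·: mm
M/I-2 un ·: Mm
M/II-1 un I-1×I-2: Mm
M/II-2 aff I-1×I-2: mm
M/II-3 un ·: MM|Mm
M/II-4 un I-1×I-2: Mm
M/III-1 un II-2×II-3: Mm
M/III-2 un II-2×II-3: Mm
M/III-3 un II-2×II-3: Mm
⇒ M over [I-1,I-2,II-1,II-2,II-3,II-4,III-1,III-2,III-3]: 2 consistent

III-3 ∈ {JJ Mm, Jj Mm}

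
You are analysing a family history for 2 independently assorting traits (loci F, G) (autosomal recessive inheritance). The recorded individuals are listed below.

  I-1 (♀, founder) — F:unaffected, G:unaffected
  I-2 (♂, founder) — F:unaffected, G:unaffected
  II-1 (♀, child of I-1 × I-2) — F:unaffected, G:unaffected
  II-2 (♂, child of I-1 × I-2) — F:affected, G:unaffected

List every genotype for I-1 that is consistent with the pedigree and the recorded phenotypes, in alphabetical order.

F/I-1 un ·: Ff
F/I-2 un ·: Ff
F/II-1 un I-1×I-2: FF|Ff
F/II-2 aff I-1×I-2: ff
⇒ F over [I-1,I-2,II-1,II-2]: 2 consistent
G/I-1 un ·: GG|Gg
G/I-2 un ·: GG|Gg
G/II-1 un I-1×I-2: GG|Gg
G/II-2 un I-1×I-2: GG|Gg
⇒ G over [I-1,I-2,II-1,II-2]: 13 consistent

I-1 ∈ {Ff GG, Ff Gg}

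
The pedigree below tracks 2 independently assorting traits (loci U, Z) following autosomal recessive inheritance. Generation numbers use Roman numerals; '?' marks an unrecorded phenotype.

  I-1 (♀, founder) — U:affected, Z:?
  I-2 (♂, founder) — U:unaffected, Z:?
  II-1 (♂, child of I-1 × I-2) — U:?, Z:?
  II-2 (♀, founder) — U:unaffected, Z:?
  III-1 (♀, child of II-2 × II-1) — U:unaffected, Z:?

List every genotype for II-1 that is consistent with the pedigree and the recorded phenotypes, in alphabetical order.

U/I-1 aff ·: uu
U/I-2 un ·: UU|Uu
U/II-1 ? I-1×I-2: Uu|uu
U/II-2 un ·: UU|Uu
U/III-1 un II-2×II-1: UU|Uu
⇒ U over [I-1,I-2,II-1,II-2,III-1]: 10 consistent
Z/I-1 ? ·: ZZ|Zz|zz
Z/I-2 ? ·: ZZ|Zz|zz
Z/II-1 ? I-1×I-2: ZZ|Zz|zz
Z/II-2 ? ·: ZZ|Zz|zz
Z/III-1 ? II-2×II-1: ZZ|Zz|zz
⇒ Z over [I-1,I-2,II-1,II-2,III-1]: 81 consistent

II-1 ∈ {Uu ZZ, Uu Zz, Uu zz, uu ZZ, uu Zz, uu zz}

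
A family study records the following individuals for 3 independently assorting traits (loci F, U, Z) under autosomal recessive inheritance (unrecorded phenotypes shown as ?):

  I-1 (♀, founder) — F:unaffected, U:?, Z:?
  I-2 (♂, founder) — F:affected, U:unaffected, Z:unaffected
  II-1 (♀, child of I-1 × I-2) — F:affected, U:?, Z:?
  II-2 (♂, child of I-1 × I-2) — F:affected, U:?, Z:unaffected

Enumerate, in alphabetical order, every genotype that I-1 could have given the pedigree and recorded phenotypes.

F/I-1 un ·: Ff
F/I-2 aff ·: ff
F/II-1 aff I-1×I-2: ff
F/II-2 aff I-1×I-2: ff
⇒ F over [I-1,I-2,II-1,II-2]: 1 consistent
U/I-1 ? ·: UU|Uu|uu
U/I-2 un ·: UU|Uu
U/II-1 ? I-1×I-2: UU|Uu|uu
U/II-2 ? I-1×I-2: UU|Uu|uu
⇒ U over [I-1,I-2,II-1,II-2]: 23 consistent
Z/I-1 ? ·: ZZ|Zz|zz
Z/I-2 un ·: ZZ|Zz
Z/II-1 ? I-1×I-2: ZZ|Zz|zz
Z/II-2 un I-1×I-2: ZZ|Zz
⇒ Z over [I-1,I-2,II-1,II-2]: 18 consistent

I-1 ∈ {Ff UU ZZ, Ff UU Zz, Ff UU zz, Ff Uu ZZ, Ff Uu Zz, Ff Uu zz, Ff uu ZZ, Ff uu Zz, Ff uu zz}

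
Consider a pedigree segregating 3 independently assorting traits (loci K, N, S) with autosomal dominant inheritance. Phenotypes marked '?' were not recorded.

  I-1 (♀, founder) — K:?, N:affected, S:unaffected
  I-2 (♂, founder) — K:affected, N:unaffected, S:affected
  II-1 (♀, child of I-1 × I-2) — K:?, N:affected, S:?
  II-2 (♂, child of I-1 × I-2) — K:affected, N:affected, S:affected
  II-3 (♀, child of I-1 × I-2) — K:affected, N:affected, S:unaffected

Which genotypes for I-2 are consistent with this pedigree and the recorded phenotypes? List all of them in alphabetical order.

I-2 ∈ {KK nn Ss, Kk nn Ss}

K/I-1 ? ·: kk|Kk|KK
K/I-2 aff ·: Kk|KK
K/II-1 ? I-1×I-2: kk|Kk|KK
K/II-2 aff I-1×I-2: Kk|KK
K/II-3 aff I-1×I-2: Kk|KK
⇒ K over [I-1,I-2,II-1,II-2,II-3]: 32 consistent
N/I-1 aff ·: Nn|NN
N/I-2 un ·: nn
N/II-1 aff I-1×I-2: Nn
N/II-2 aff I-1×I-2: Nn
N/II-3 aff I-1×I-2: Nn
⇒ N over [I-1,I-2,II-1,II-2,II-3]: 2 consistent
S/I-1 un ·: ss
S/I-2 aff ·: Ss
S/II-1 ? I-1×I-2: ss|Ss
S/II-2 aff I-1×I-2: Ss
S/II-3 un I-1×I-2: ss
⇒ S over [I-1,I-2,II-1,II-2,II-3]: 2 consistent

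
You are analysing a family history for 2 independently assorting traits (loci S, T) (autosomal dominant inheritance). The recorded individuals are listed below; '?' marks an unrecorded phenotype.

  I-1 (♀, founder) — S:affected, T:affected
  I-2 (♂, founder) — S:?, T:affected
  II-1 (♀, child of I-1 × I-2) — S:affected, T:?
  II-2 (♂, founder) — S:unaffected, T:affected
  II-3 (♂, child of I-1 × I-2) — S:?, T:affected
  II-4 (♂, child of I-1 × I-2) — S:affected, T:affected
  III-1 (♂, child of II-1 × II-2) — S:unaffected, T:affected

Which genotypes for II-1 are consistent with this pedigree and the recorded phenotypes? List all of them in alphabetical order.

II-1 ∈ {Ss TT, Ss Tt, Ss tt}

S/I-1 aff ·: Ss|SS
S/I-2 ? ·: ss|Ss|SS
S/II-1 aff I-1×I-2: Ss
S/II-2 un ·: ss
S/II-3 ? I-1×I-2: ss|Ss|SS
S/II-4 aff I-1×I-2: Ss|SS
S/III-1 un II-1×II-2: ss
⇒ S over [I-1,I-2,II-1,II-2,II-3,II-4,III-1]: 17 consistent
T/I-1 aff ·: Tt|TT
T/I-2 aff ·: Tt|TT
T/II-1 ? I-1×I-2: tt|Tt|TT
T/II-2 aff ·: Tt|TT
T/II-3 aff I-1×I-2: Tt|TT
T/II-4 aff I-1×I-2: Tt|TT
T/III-1 aff II-1×II-2: Tt|TT
⇒ T over [I-1,I-2,II-1,II-2,II-3,II-4,III-1]: 95 consistent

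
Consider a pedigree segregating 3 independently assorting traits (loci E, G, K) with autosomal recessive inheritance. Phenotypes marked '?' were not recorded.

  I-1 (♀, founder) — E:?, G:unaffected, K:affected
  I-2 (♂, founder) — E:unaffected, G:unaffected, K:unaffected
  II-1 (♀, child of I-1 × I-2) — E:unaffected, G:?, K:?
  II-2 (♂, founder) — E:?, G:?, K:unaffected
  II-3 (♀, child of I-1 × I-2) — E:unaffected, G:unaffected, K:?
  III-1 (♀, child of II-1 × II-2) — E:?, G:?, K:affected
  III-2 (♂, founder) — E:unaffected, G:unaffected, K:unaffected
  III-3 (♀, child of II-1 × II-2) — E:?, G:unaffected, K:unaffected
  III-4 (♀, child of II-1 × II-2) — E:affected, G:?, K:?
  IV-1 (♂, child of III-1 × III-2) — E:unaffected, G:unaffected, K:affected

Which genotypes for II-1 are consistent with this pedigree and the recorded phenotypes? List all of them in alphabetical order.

E/I-1 ? ·: EE|Ee|ee
E/I-2 un ·: EE|Ee
E/II-1 un I-1×I-2: Ee
E/II-2 ? ·: Ee|ee
E/II-3 un I-1×I-2: EE|Ee
E/III-1 ? II-1×II-2: EE|Ee|ee
E/III-2 un ·: EE|Ee
E/III-3 ? II-1×II-2: EE|Ee|ee
E/III-4 aff II-1×II-2: ee
E/IV-1 un III-1×III-2: EE|Ee
⇒ E over [I-1,I-2,II-1,II-2,II-3,III-1,III-2,III-3,III-4,IV-1]: 312 consistent
G/I-1 un ·: GG|Gg
G/I-2 un ·: GG|Gg
G/II-1 ? I-1×I-2: GG|Gg|gg
G/II-2 ? ·: GG|Gg|gg
G/II-3 un I-1×I-2: GG|Gg
G/III-1 ? II-1×II-2: GG|Gg|gg
G/III-2 un ·: GG|Gg
G/III-3 un II-1×II-2: GG|Gg
G/III-4 ? II-1×II-2: GG|Gg|gg
G/IV-1 un III-1×III-2: GG|Gg
⇒ G over [I-1,I-2,II-1,II-2,II-3,III-1,III-2,III-3,III-4,IV-1]: 841 consistent
K/I-1 aff ·: kk
K/I-2 un ·: KK|Kk
K/II-1 ? I-1×I-2: Kk|kk
K/II-2 un ·: Kk
K/II-3 ? I-1×I-2: Kk|kk
K/III-1 aff II-1×II-2: kk
K/III-2 un ·: Kk
K/III-3 un II-1×II-2: KK|Kk
K/III-4 ? II-1×II-2: KK|Kk|kk
K/IV-1 aff III-1×III-2: kk
⇒ K over [I-1,I-2,II-1,II-2,II-3,III-1,III-2,III-3,III-4,IV-1]: 22 consistent

II-1 ∈ {Ee GG Kk, Ee GG kk, Ee Gg Kk, Ee Gg kk, Ee gg Kk, Ee gg kk}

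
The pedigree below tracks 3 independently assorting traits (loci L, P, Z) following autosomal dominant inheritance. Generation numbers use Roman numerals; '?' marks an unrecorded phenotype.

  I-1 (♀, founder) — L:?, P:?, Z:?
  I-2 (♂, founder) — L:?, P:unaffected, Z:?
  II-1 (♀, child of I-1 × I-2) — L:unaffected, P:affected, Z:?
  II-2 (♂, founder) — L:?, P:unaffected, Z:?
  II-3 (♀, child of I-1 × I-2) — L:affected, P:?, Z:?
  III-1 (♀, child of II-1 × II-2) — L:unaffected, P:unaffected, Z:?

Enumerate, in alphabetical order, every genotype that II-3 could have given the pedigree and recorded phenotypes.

II-3 ∈ {LL Pp ZZ, LL Pp Zz, LL Pp zz, LL pp ZZ, LL pp Zz, LL pp zz, Ll Pp ZZ, Ll Pp Zz, Ll Pp zz, Ll pp ZZ, Ll pp Zz, Ll pp zz}

L/I-1 ? ·: ll|Ll
L/I-2 ? ·: ll|Ll
L/II-1 un I-1×I-2: ll
L/II-2 ? ·: ll|Ll
L/II-3 aff I-1×I-2: Ll|LL
L/III-1 un II-1×II-2: ll
⇒ L over [I-1,I-2,II-1,II-2,II-3,III-1]: 8 consistent
P/I-1 ? ·: Pp|PP
P/I-2 un ·: pp
P/II-1 aff I-1×I-2: Pp
P/II-2 un ·: pp
P/II-3 ? I-1×I-2: pp|Pp
P/III-1 un II-1×II-2: pp
⇒ P over [I-1,I-2,II-1,II-2,II-3,III-1]: 3 consistent
Z/I-1 ? ·: zz|Zz|ZZ
Z/I-2 ? ·: zz|Zz|ZZ
Z/II-1 ? I-1×I-2: zz|Zz|ZZ
Z/II-2 ? ·: zz|Zz|ZZ
Z/II-3 ? I-1×I-2: zz|Zz|ZZ
Z/III-1 ? II-1×II-2: zz|Zz|ZZ
⇒ Z over [I-1,I-2,II-1,II-2,II-3,III-1]: 155 consistent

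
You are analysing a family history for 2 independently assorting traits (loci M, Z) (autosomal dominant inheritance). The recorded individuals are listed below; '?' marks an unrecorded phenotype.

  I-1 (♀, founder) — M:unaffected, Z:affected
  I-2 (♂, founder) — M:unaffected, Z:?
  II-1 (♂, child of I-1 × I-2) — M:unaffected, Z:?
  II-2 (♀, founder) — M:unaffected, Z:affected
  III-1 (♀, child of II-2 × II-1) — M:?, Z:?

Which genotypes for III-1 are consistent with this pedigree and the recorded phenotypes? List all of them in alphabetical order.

III-1 ∈ {mm ZZ, mm Zz, mm zz}

M/I-1 un ·: mm
M/I-2 un ·: mm
M/II-1 un I-1×I-2: mm
M/II-2 un ·: mm
M/III-1 ? II-2×II-1: mm
⇒ M over [I-1,I-2,II-1,II-2,III-1]: 1 consistent
Z/I-1 aff ·: Zz|ZZ
Z/I-2 ? ·: zz|Zz|ZZ
Z/II-1 ? I-1×I-2: zz|Zz|ZZ
Z/II-2 aff ·: Zz|ZZ
Z/III-1 ? II-2×II-1: zz|Zz|ZZ
⇒ Z over [I-1,I-2,II-1,II-2,III-1]: 43 consistent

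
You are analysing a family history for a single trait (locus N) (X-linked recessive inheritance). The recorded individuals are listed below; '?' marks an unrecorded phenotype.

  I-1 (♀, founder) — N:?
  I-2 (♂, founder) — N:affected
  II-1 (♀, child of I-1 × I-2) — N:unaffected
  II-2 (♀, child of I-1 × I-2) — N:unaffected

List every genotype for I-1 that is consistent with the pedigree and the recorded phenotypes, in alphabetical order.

N/I-1 ? ·: X^NX^N|X^NX^n
N/I-2 aff ·: X^nY
N/II-1 un I-1×I-2: X^NX^n
N/II-2 un I-1×I-2: X^NX^n
⇒ N over [I-1,I-2,II-1,II-2]: 2 consistent

I-1 ∈ {X^NX^N, X^NX^n}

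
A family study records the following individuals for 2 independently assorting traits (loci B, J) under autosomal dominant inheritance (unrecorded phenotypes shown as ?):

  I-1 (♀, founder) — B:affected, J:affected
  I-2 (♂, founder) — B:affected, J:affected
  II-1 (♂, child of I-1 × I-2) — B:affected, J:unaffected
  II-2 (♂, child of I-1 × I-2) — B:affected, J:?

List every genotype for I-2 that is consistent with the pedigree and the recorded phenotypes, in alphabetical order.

I-2 ∈ {BB Jj, Bb Jj}

B/I-1 aff ·: Bb|BB
B/I-2 aff ·: Bb|BB
B/II-1 aff I-1×I-2: Bb|BB
B/II-2 aff I-1×I-2: Bb|BB
⇒ B over [I-1,I-2,II-1,II-2]: 13 consistent
J/I-1 aff ·: Jj
J/I-2 aff ·: Jj
J/II-1 un I-1×I-2: jj
J/II-2 ? I-1×I-2: jj|Jj|JJ
⇒ J over [I-1,I-2,II-1,II-2]: 3 consistent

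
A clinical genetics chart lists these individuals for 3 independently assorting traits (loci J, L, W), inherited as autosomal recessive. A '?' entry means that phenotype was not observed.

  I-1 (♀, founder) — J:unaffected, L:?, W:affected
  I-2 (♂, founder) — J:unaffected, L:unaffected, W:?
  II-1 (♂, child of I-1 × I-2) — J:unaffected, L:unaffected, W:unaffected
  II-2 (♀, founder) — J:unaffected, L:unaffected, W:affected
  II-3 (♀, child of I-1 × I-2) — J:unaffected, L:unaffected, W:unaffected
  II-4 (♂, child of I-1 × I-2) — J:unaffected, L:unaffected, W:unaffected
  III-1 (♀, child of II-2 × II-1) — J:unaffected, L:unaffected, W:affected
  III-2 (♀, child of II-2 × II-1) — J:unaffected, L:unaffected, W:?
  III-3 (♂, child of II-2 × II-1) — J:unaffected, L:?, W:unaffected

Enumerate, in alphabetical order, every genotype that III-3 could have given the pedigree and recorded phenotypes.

III-3 ∈ {JJ LL Ww, JJ Ll Ww, JJ ll Ww, Jj LL Ww, Jj Ll Ww, Jj ll Ww}

J/I-1 un ·: JJ|Jj
J/I-2 un ·: JJ|Jj
J/II-1 un I-1×I-2: JJ|Jj
J/II-2 un ·: JJ|Jj
J/II-3 un I-1×I-2: JJ|Jj
J/II-4 un I-1×I-2: JJ|Jj
J/III-1 un II-2×II-1: JJ|Jj
J/III-2 un II-2×II-1: JJ|Jj
J/III-3 un II-2×II-1: JJ|Jj
⇒ J over [I-1,I-2,II-1,II-2,II-3,II-4,III-1,III-2,III-3]: 309 consistent
L/I-1 ? ·: LL|Ll|ll
L/I-2 un ·: LL|Ll
L/II-1 un I-1×I-2: LL|Ll
L/II-2 un ·: LL|Ll
L/II-3 un I-1×I-2: LL|Ll
L/II-4 un I-1×I-2: LL|Ll
L/III-1 un II-2×II-1: LL|Ll
L/III-2 un II-2×II-1: LL|Ll
L/III-3 ? II-2×II-1: LL|Ll|ll
⇒ L over [I-1,I-2,II-1,II-2,II-3,II-4,III-1,III-2,III-3]: 397 consistent
W/I-1 aff ·: ww
W/I-2 ? ·: WW|Ww
W/II-1 un I-1×I-2: Ww
W/II-2 aff ·: ww
W/II-3 un I-1×I-2: Ww
W/II-4 un I-1×I-2: Ww
W/III-1 aff II-2×II-1: ww
W/III-2 ? II-2×II-1: Ww|ww
W/III-3 un II-2×II-1: Ww
⇒ W over [I-1,I-2,II-1,II-2,II-3,II-4,III-1,III-2,III-3]: 4 consistent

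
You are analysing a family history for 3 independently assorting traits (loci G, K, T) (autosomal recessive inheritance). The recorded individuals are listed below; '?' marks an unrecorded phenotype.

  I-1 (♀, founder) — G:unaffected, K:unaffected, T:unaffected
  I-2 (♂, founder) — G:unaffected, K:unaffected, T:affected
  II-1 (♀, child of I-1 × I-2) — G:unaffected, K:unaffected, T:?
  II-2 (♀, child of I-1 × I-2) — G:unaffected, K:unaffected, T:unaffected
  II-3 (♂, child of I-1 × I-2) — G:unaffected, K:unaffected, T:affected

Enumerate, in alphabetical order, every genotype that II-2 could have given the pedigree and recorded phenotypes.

II-2 ∈ {GG KK Tt, GG Kk Tt, Gg KK Tt, Gg Kk Tt}

G/I-1 un ·: GG|Gg
G/I-2 un ·: GG|Gg
G/II-1 un I-1×I-2: GG|Gg
G/II-2 un I-1×I-2: GG|Gg
G/II-3 un I-1×I-2: GG|Gg
⇒ G over [I-1,I-2,II-1,II-2,II-3]: 25 consistent
K/I-1 un ·: KK|Kk
K/I-2 un ·: KK|Kk
K/II-1 un I-1×I-2: KK|Kk
K/II-2 un I-1×I-2: KK|Kk
K/II-3 un I-1×I-2: KK|Kk
⇒ K over [I-1,I-2,II-1,II-2,II-3]: 25 consistent
T/I-1 un ·: Tt
T/I-2 aff ·: tt
T/II-1 ? I-1×I-2: Tt|tt
T/II-2 un I-1×I-2: Tt
T/II-3 aff I-1×I-2: tt
⇒ T over [I-1,I-2,II-1,II-2,II-3]: 2 consistent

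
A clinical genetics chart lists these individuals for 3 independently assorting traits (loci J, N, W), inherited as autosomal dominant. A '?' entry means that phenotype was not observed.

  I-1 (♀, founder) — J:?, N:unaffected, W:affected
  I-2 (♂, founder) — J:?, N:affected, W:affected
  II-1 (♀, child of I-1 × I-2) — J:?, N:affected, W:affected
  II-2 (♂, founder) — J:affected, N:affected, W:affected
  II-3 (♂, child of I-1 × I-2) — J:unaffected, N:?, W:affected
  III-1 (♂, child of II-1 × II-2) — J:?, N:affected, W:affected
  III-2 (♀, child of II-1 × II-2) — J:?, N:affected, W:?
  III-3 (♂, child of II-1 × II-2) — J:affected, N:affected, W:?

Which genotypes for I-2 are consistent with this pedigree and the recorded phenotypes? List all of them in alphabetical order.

I-2 ∈ {Jj NN WW, Jj NN Ww, Jj Nn WW, Jj Nn Ww, jj NN WW, jj NN Ww, jj Nn WW, jj Nn Ww}

J/I-1 ? ·: jj|Jj
J/I-2 ? ·: jj|Jj
J/II-1 ? I-1×I-2: jj|Jj|JJ
J/II-2 aff ·: Jj|JJ
J/II-3 un I-1×I-2: jj
J/III-1 ? II-1×II-2: jj|Jj|JJ
J/III-2 ? II-1×II-2: jj|Jj|JJ
J/III-3 aff II-1×II-2: Jj|JJ
⇒ J over [I-1,I-2,II-1,II-2,II-3,III-1,III-2,III-3]: 107 consistent
N/I-1 un ·: nn
N/I-2 aff ·: Nn|NN
N/II-1 aff I-1×I-2: Nn
N/II-2 aff ·: Nn|NN
N/II-3 ? I-1×I-2: nn|Nn
N/III-1 aff II-1×II-2: Nn|NN
N/III-2 aff II-1×II-2: Nn|NN
N/III-3 aff II-1×II-2: Nn|NN
⇒ N over [I-1,I-2,II-1,II-2,II-3,III-1,III-2,III-3]: 48 consistent
W/I-1 aff ·: Ww|WW
W/I-2 aff ·: Ww|WW
W/II-1 aff I-1×I-2: Ww|WW
W/II-2 aff ·: Ww|WW
W/II-3 aff I-1×I-2: Ww|WW
W/III-1 aff II-1×II-2: Ww|WW
W/III-2 ? II-1×II-2: ww|Ww|WW
W/III-3 ? II-1×II-2: ww|Ww|WW
⇒ W over [I-1,I-2,II-1,II-2,II-3,III-1,III-2,III-3]: 219 consistent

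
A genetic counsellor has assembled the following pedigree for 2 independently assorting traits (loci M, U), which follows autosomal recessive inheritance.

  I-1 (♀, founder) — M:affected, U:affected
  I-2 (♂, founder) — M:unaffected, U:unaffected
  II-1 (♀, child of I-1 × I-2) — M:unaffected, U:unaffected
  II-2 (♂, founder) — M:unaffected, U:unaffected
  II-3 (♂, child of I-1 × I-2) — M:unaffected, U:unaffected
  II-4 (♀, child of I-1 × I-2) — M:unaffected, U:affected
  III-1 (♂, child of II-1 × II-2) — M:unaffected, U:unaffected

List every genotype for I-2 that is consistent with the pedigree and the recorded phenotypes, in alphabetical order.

M/I-1 aff ·: mm
M/I-2 un ·: MM|Mm
M/II-1 un I-1×I-2: Mm
M/II-2 un ·: MM|Mm
M/II-3 un I-1×I-2: Mm
M/II-4 un I-1×I-2: Mm
M/III-1 un II-1×II-2: MM|Mm
⇒ M over [I-1,I-2,II-1,II-2,II-3,II-4,III-1]: 8 consistent
U/I-1 aff ·: uu
U/I-2 un ·: Uu
U/II-1 un I-1×I-2: Uu
U/II-2 un ·: UU|Uu
U/II-3 un I-1×I-2: Uu
U/II-4 aff I-1×I-2: uu
U/III-1 un II-1×II-2: UU|Uu
⇒ U over [I-1,I-2,II-1,II-2,II-3,II-4,III-1]: 4 consistent

I-2 ∈ {MM Uu, Mm Uu}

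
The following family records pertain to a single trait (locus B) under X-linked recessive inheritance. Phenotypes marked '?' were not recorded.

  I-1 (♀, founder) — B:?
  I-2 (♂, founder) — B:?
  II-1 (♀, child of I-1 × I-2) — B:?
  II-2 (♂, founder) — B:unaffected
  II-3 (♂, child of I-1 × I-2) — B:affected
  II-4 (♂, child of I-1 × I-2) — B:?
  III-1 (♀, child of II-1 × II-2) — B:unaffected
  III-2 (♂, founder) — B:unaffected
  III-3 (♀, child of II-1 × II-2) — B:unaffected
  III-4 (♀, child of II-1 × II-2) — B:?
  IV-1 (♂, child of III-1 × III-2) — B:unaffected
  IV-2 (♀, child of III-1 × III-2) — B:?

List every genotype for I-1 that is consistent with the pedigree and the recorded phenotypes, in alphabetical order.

B/I-1 ? ·: X^BX^b|X^bX^b
B/I-2 ? ·: X^BY|X^bY
B/II-1 ? I-1×I-2: X^BX^B|X^BX^b|X^bX^b
B/II-2 un ·: X^BY
B/II-3 aff I-1×I-2: X^bY
B/II-4 ? I-1×I-2: X^BY|X^bY
B/III-1 un II-1×II-2: X^BX^B|X^BX^b
B/III-2 un ·: X^BY
B/III-3 un II-1×II-2: X^BX^B|X^BX^b
B/III-4 ? II-1×II-2: X^BX^B|X^BX^b
B/IV-1 un III-1×III-2: X^BY
B/IV-2 ? III-1×III-2: X^BX^B|X^BX^b
⇒ B over [I-1,I-2,II-1,II-2,II-3,II-4,III-1,III-2,III-3,III-4,IV-1,IV-2]: 68 consistent

I-1 ∈ {X^BX^b, X^bX^b}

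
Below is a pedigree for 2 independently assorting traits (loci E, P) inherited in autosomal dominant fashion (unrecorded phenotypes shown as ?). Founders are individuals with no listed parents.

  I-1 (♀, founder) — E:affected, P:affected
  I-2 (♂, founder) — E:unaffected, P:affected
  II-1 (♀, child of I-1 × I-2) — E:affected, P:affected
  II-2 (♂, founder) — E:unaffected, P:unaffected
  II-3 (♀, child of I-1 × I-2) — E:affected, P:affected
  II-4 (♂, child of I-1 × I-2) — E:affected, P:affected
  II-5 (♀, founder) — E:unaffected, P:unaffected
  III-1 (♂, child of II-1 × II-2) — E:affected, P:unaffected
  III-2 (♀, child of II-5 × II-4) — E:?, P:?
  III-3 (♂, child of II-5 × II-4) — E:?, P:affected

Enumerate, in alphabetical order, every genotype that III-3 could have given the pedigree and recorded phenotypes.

III-3 ∈ {Ee Pp, ee Pp}

E/I-1 aff ·: Ee|EE
E/I-2 un ·: ee
E/II-1 aff I-1×I-2: Ee
E/II-2 un ·: ee
E/II-3 aff I-1×I-2: Ee
E/II-4 aff I-1×I-2: Ee
E/II-5 un ·: ee
E/III-1 aff II-1×II-2: Ee
E/III-2 ? II-5×II-4: ee|Ee
E/III-3 ? II-5×II-4: ee|Ee
⇒ E over [I-1,I-2,II-1,II-2,II-3,II-4,II-5,III-1,III-2,III-3]: 8 consistent
P/I-1 aff ·: Pp|PP
P/I-2 aff ·: Pp|PP
P/II-1 aff I-1×I-2: Pp
P/II-2 un ·: pp
P/II-3 aff I-1×I-2: Pp|PP
P/II-4 aff I-1×I-2: Pp|PP
P/II-5 un ·: pp
P/III-1 un II-1×II-2: pp
P/III-2 ? II-5×II-4: pp|Pp
P/III-3 aff II-5×II-4: Pp
⇒ P over [I-1,I-2,II-1,II-2,II-3,II-4,II-5,III-1,III-2,III-3]: 18 consistent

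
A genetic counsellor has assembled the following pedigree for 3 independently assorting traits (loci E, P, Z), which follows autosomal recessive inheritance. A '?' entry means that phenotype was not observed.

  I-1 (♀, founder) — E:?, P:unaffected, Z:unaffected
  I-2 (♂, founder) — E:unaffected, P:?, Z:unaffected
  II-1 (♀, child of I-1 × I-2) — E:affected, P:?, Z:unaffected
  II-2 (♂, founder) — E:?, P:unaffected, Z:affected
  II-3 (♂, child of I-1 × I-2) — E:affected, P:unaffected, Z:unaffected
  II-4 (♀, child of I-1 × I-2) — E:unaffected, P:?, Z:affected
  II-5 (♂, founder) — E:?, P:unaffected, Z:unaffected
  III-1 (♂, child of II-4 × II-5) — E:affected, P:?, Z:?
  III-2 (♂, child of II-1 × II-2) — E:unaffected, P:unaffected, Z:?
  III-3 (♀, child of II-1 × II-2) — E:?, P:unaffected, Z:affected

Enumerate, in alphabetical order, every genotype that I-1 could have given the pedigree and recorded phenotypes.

I-1 ∈ {Ee PP Zz, Ee Pp Zz, ee PP Zz, ee Pp Zz}

E/I-1 ? ·: Ee|ee
E/I-2 un ·: Ee
E/II-1 aff I-1×I-2: ee
E/II-2 ? ·: EE|Ee
E/II-3 aff I-1×I-2: ee
E/II-4 un I-1×I-2: Ee
E/II-5 ? ·: Ee|ee
E/III-1 aff II-4×II-5: ee
E/III-2 un II-1×II-2: Ee
E/III-3 ? II-1×II-2: Ee|ee
⇒ E over [I-1,I-2,II-1,II-2,II-3,II-4,II-5,III-1,III-2,III-3]: 12 consistent
P/I-1 un ·: PP|Pp
P/I-2 ? ·: PP|Pp|pp
P/II-1 ? I-1×I-2: PP|Pp|pp
P/II-2 un ·: PP|Pp
P/II-3 un I-1×I-2: PP|Pp
P/II-4 ? I-1×I-2: PP|Pp|pp
P/II-5 un ·: PP|Pp
P/III-1 ? II-4×II-5: PP|Pp|pp
P/III-2 un II-1×II-2: PP|Pp
P/III-3 un II-1×II-2: PP|Pp
⇒ P over [I-1,I-2,II-1,II-2,II-3,II-4,II-5,III-1,III-2,III-3]: 881 consistent
Z/I-1 un ·: Zz
Z/I-2 un ·: Zz
Z/II-1 un I-1×I-2: Zz
Z/II-2 aff ·: zz
Z/II-3 un I-1×I-2: ZZ|Zz
Z/II-4 aff I-1×I-2: zz
Z/II-5 un ·: ZZ|Zz
Z/III-1 ? II-4×II-5: Zz|zz
Z/III-2 ? II-1×II-2: Zz|zz
Z/III-3 aff II-1×II-2: zz
⇒ Z over [I-1,I-2,II-1,II-2,II-3,II-4,II-5,III-1,III-2,III-3]: 12 consistent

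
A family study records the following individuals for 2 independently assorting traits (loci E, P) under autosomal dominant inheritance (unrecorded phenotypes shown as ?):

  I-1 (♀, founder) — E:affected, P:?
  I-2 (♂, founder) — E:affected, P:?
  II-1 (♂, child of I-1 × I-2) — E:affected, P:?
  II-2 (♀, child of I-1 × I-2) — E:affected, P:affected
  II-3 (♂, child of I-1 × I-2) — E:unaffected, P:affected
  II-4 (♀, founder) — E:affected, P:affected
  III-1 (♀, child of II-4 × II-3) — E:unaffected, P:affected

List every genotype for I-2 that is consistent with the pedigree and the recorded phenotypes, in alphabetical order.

E/I-1 aff ·: Ee
E/I-2 aff ·: Ee
E/II-1 aff I-1×I-2: Ee|EE
E/II-2 aff I-1×I-2: Ee|EE
E/II-3 un I-1×I-2: ee
E/II-4 aff ·: Ee
E/III-1 un II-4×II-3: ee
⇒ E over [I-1,I-2,II-1,II-2,II-3,II-4,III-1]: 4 consistent
P/I-1 ? ·: pp|Pp|PP
P/I-2 ? ·: pp|Pp|PP
P/II-1 ? I-1×I-2: pp|Pp|PP
P/II-2 aff I-1×I-2: Pp|PP
P/II-3 aff I-1×I-2: Pp|PP
P/II-4 aff ·: Pp|PP
P/III-1 aff II-4×II-3: Pp|PP
⇒ P over [I-1,I-2,II-1,II-2,II-3,II-4,III-1]: 125 consistent

I-2 ∈ {Ee PP, Ee Pp, Ee pp}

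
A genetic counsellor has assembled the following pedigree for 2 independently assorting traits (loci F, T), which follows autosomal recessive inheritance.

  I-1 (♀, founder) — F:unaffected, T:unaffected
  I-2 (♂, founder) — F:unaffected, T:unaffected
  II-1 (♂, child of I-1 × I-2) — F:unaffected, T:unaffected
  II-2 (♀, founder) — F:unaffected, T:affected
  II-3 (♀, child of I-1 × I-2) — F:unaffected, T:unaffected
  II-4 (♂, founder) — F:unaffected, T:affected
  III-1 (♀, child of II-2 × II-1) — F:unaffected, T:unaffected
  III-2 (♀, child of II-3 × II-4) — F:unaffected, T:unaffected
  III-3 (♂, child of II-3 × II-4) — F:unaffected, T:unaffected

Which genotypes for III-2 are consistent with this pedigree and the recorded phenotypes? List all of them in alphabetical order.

III-2 ∈ {FF Tt, Ff Tt}

F/I-1 un ·: FF|Ff
F/I-2 un ·: FF|Ff
F/II-1 un I-1×I-2: FF|Ff
F/II-2 un ·: FF|Ff
F/II-3 un I-1×I-2: FF|Ff
F/II-4 un ·: FF|Ff
F/III-1 un II-2×II-1: FF|Ff
F/III-2 un II-3×II-4: FF|Ff
F/III-3 un II-3×II-4: FF|Ff
⇒ F over [I-1,I-2,II-1,II-2,II-3,II-4,III-1,III-2,III-3]: 288 consistent
T/I-1 un ·: TT|Tt
T/I-2 un ·: TT|Tt
T/II-1 un I-1×I-2: TT|Tt
T/II-2 aff ·: tt
T/II-3 un I-1×I-2: TT|Tt
T/II-4 aff ·: tt
T/III-1 un II-2×II-1: Tt
T/III-2 un II-3×II-4: Tt
T/III-3 un II-3×II-4: Tt
⇒ T over [I-1,I-2,II-1,II-2,II-3,II-4,III-1,III-2,III-3]: 13 consistent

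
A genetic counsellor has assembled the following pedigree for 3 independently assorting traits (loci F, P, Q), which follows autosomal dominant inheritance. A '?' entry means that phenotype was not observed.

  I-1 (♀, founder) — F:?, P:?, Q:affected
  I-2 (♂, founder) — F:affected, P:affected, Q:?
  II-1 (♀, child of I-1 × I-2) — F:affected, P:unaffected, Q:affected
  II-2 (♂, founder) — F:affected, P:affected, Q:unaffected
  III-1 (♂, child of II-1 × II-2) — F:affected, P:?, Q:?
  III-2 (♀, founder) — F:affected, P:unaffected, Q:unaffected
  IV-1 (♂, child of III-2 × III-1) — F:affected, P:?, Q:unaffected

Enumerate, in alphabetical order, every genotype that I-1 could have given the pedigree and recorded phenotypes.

F/I-1 ? ·: ff|Ff|FF
F/I-2 aff ·: Ff|FF
F/II-1 aff I-1×I-2: Ff|FF
F/II-2 aff ·: Ff|FF
F/III-1 aff II-1×II-2: Ff|FF
F/III-2 aff ·: Ff|FF
F/IV-1 aff III-2×III-1: Ff|FF
⇒ F over [I-1,I-2,II-1,II-2,III-1,III-2,IV-1]: 110 consistent
P/I-1 ? ·: pp|Pp
P/I-2 aff ·: Pp
P/II-1 un I-1×I-2: pp
P/II-2 aff ·: Pp|PP
P/III-1 ? II-1×II-2: pp|Pp
P/III-2 un ·: pp
P/IV-1 ? III-2×III-1: pp|Pp
⇒ P over [I-1,I-2,II-1,II-2,III-1,III-2,IV-1]: 10 consistent
Q/I-1 aff ·: Qq|QQ
Q/I-2 ? ·: qq|Qq|QQ
Q/II-1 aff I-1×I-2: Qq|QQ
Q/II-2 un ·: qq
Q/III-1 ? II-1×II-2: qq|Qq
Q/III-2 un ·: qq
Q/IV-1 un III-2×III-1: qq
⇒ Q over [I-1,I-2,II-1,II-2,III-1,III-2,IV-1]: 14 consistent

I-1 ∈ {FF Pp QQ, FF Pp Qq, FF pp QQ, FF pp Qq, Ff Pp QQ, Ff Pp Qq, Ff pp QQ, Ff pp Qq, ff Pp QQ, ff Pp Qq, ff pp QQ, ff pp Qq}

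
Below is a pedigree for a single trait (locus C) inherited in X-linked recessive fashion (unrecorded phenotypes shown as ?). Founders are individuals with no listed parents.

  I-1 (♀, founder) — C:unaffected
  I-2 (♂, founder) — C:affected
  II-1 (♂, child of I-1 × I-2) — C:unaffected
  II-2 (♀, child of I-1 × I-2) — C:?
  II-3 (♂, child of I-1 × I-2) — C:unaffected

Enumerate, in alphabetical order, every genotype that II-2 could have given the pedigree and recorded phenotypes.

C/I-1 un ·: X^CX^C|X^CX^c
C/I-2 aff ·: X^cY
C/II-1 un I-1×I-2: X^CY
C/II-2 ? I-1×I-2: X^CX^c|X^cX^c
C/II-3 un I-1×I-2: X^CY
⇒ C over [I-1,I-2,II-1,II-2,II-3]: 3 consistent

II-2 ∈ {X^CX^c, X^cX^c}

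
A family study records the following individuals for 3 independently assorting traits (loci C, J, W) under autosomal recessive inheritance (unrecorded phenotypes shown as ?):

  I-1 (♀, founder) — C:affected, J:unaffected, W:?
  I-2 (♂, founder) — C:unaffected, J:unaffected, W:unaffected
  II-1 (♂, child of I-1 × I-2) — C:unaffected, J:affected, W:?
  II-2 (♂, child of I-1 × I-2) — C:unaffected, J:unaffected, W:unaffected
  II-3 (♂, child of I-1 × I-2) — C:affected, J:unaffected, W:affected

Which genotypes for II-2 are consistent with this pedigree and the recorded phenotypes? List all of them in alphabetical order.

II-2 ∈ {Cc JJ WW, Cc JJ Ww, Cc Jj WW, Cc Jj Ww}

C/I-1 aff ·: cc
C/I-2 un ·: Cc
C/II-1 un I-1×I-2: Cc
C/II-2 un I-1×I-2: Cc
C/II-3 aff I-1×I-2: cc
⇒ C over [I-1,I-2,II-1,II-2,II-3]: 1 consistent
J/I-1 un ·: Jj
J/I-2 un ·: Jj
J/II-1 aff I-1×I-2: jj
J/II-2 un I-1×I-2: JJ|Jj
J/II-3 un I-1×I-2: JJ|Jj
⇒ J over [I-1,I-2,II-1,II-2,II-3]: 4 consistent
W/I-1 ? ·: Ww|ww
W/I-2 un ·: Ww
W/II-1 ? I-1×I-2: WW|Ww|ww
W/II-2 un I-1×I-2: WW|Ww
W/II-3 aff I-1×I-2: ww
⇒ W over [I-1,I-2,II-1,II-2,II-3]: 8 consistent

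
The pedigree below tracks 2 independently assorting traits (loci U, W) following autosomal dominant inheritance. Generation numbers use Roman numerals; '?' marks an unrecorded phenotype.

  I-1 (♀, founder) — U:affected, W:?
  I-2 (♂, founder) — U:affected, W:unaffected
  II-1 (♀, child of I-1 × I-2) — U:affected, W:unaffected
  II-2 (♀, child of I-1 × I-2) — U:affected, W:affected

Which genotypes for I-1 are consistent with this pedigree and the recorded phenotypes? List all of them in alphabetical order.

U/I-1 aff ·: Uu|UU
U/I-2 aff ·: Uu|UU
U/II-1 aff I-1×I-2: Uu|UU
U/II-2 aff I-1×I-2: Uu|UU
⇒ U over [I-1,I-2,II-1,II-2]: 13 consistent
W/I-1 ? ·: Ww
W/I-2 un ·: ww
W/II-1 un I-1×I-2: ww
W/II-2 aff I-1×I-2: Ww
⇒ W over [I-1,I-2,II-1,II-2]: 1 consistent

I-1 ∈ {UU Ww, Uu Ww}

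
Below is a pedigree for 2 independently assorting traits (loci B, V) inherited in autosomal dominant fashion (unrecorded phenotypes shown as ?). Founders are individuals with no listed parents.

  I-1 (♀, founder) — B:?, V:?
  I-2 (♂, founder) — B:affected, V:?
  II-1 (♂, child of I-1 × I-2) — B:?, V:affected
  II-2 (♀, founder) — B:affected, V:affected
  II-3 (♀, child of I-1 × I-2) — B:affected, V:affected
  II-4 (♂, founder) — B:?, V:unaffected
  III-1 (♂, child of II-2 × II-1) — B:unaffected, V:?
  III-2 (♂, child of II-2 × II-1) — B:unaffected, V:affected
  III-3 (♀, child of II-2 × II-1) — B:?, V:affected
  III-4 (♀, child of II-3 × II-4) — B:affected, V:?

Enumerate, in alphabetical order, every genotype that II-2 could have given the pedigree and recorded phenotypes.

B/I-1 ? ·: bb|Bb|BB
B/I-2 aff ·: Bb|BB
B/II-1 ? I-1×I-2: bb|Bb
B/II-2 aff ·: Bb
B/II-3 aff I-1×I-2: Bb|BB
B/II-4 ? ·: bb|Bb|BB
B/III-1 un II-2×II-1: bb
B/III-2 un II-2×II-1: bb
B/III-3 ? II-2×II-1: bb|Bb|BB
B/III-4 aff II-3×II-4: Bb|BB
⇒ B over [I-1,I-2,II-1,II-2,II-3,II-4,III-1,III-2,III-3,III-4]: 139 consistent
V/I-1 ? ·: vv|Vv|VV
V/I-2 ? ·: vv|Vv|VV
V/II-1 aff I-1×I-2: Vv|VV
V/II-2 aff ·: Vv|VV
V/II-3 aff I-1×I-2: Vv|VV
V/II-4 un ·: vv
V/III-1 ? II-2×II-1: vv|Vv|VV
V/III-2 aff II-2×II-1: Vv|VV
V/III-3 aff II-2×II-1: Vv|VV
V/III-4 ? II-3×II-4: vv|Vv
⇒ V over [I-1,I-2,II-1,II-2,II-3,II-4,III-1,III-2,III-3,III-4]: 430 consistent

II-2 ∈ {Bb VV, Bb Vv}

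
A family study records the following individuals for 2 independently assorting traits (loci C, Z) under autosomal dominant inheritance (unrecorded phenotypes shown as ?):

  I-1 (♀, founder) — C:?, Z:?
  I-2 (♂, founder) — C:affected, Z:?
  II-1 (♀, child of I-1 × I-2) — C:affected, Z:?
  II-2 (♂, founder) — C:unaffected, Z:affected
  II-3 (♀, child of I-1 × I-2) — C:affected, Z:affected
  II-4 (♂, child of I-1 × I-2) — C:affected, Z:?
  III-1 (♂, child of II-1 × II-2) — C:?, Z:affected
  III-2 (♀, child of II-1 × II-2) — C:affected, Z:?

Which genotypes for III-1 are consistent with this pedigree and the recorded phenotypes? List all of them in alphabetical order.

C/I-1 ? ·: cc|Cc|CC
C/I-2 aff ·: Cc|CC
C/II-1 aff I-1×I-2: Cc|CC
C/II-2 un ·: cc
C/II-3 aff I-1×I-2: Cc|CC
C/II-4 aff I-1×I-2: Cc|CC
C/III-1 ? II-1×II-2: cc|Cc
C/III-2 aff II-1×II-2: Cc
⇒ C over [I-1,I-2,II-1,II-2,II-3,II-4,III-1,III-2]: 41 consistent
Z/I-1 ? ·: zz|Zz|ZZ
Z/I-2 ? ·: zz|Zz|ZZ
Z/II-1 ? I-1×I-2: zz|Zz|ZZ
Z/II-2 aff ·: Zz|ZZ
Z/II-3 aff I-1×I-2: Zz|ZZ
Z/II-4 ? I-1×I-2: zz|Zz|ZZ
Z/III-1 aff II-1×II-2: Zz|ZZ
Z/III-2 ? II-1×II-2: zz|Zz|ZZ
⇒ Z over [I-1,I-2,II-1,II-2,II-3,II-4,III-1,III-2]: 305 consistent

III-1 ∈ {Cc ZZ, Cc Zz, cc ZZ, cc Zz}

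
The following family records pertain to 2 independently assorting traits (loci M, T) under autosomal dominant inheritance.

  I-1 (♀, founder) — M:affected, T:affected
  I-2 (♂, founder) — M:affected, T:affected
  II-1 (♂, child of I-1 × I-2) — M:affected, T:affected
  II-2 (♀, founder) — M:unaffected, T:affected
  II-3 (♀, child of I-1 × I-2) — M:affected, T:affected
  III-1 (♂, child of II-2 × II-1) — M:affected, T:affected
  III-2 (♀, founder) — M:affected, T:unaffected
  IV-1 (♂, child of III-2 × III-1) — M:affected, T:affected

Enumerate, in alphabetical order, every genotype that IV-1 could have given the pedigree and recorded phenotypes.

M/I-1 aff ·: Mm|MM
M/I-2 aff ·: Mm|MM
M/II-1 aff I-1×I-2: Mm|MM
M/II-2 un ·: mm
M/II-3 aff I-1×I-2: Mm|MM
M/III-1 aff II-2×II-1: Mm
M/III-2 aff ·: Mm|MM
M/IV-1 aff III-2×III-1: Mm|MM
⇒ M over [I-1,I-2,II-1,II-2,II-3,III-1,III-2,IV-1]: 52 consistent
T/I-1 aff ·: Tt|TT
T/I-2 aff ·: Tt|TT
T/II-1 aff I-1×I-2: Tt|TT
T/II-2 aff ·: Tt|TT
T/II-3 aff I-1×I-2: Tt|TT
T/III-1 aff II-2×II-1: Tt|TT
T/III-2 un ·: tt
T/IV-1 aff III-2×III-1: Tt
⇒ T over [I-1,I-2,II-1,II-2,II-3,III-1,III-2,IV-1]: 45 consistent

IV-1 ∈ {MM Tt, Mm Tt}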